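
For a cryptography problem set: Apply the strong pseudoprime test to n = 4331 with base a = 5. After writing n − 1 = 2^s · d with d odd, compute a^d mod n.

3125

n − 1 = 4330 = 2^1 · 2165, so s = 1 and d = 2165.
5^2165 mod 4331 = 3125.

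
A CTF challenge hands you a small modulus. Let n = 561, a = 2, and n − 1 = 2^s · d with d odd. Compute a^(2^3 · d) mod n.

n − 1 = 560 = 2^4 · 35, so s = 4 and d = 35.
x_0 = 2^35 mod 561 = 263.
x_1 = 263^2 mod 561 = 166.
x_2 = 166^2 mod 561 = 67.
x_3 = 67^2 mod 561 = 1.

1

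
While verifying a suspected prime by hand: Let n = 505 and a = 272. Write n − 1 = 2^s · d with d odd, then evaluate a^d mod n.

n − 1 = 504 = 2^3 · 63, so s = 3 and d = 63.
272^63 mod 505 = 43.

43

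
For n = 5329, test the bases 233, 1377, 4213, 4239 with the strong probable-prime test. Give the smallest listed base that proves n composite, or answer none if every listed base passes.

n − 1 = 5328 = 2^4 · 333, so s = 4 and d = 333.
Base 233: x_0 = 233^333 mod 5329 = 4151. x_0 is neither 1 nor 5328, so continue squaring. x_1 = 4151^2 mod 5329 = 2144. x_2 = 2144^2 mod 5329 = 3138. x_3 = 3138^2 mod 5329 = 4381. Reached i = s−1 = 3 without hitting −1: 233 is a Miller–Rabin witness and 5329 is composite.
Base 1377: x_0 = 1377^333 mod 5329 = 3514. x_0 is neither 1 nor 5328, so continue squaring. x_1 = 3514^2 mod 5329 = 903. x_2 = 903^2 mod 5329 = 72. x_3 = 72^2 mod 5329 = 5184. Reached i = s−1 = 3 without hitting −1: 1377 is a Miller–Rabin witness and 5329 is composite.
Base 4213: x_0 = 4213^333 mod 5329 = 2139. x_0 is neither 1 nor 5328, so continue squaring. x_1 = 2139^2 mod 5329 = 3039. x_2 = 3039^2 mod 5329 = 364. x_3 = 364^2 mod 5329 = 4600. Reached i = s−1 = 3 without hitting −1: 4213 is a Miller–Rabin witness and 5329 is composite.
Base 4239: x_0 = 4239^333 mod 5329 = 5319. x_0 is neither 1 nor 5328, so continue squaring. x_1 = 5319^2 mod 5329 = 100. x_2 = 100^2 mod 5329 = 4671. x_3 = 4671^2 mod 5329 = 1315. Reached i = s−1 = 3 without hitting −1: 4239 is a Miller–Rabin witness and 5329 is composite.
The smallest witness among the given bases is 233.

233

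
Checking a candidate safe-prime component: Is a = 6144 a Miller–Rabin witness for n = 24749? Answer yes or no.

n − 1 = 24748 = 2^2 · 6187, so s = 2 and d = 6187.
x_0 = 6144^6187 mod 24749 = 1.
x_0 = 1, so 6144 is not a witness.

no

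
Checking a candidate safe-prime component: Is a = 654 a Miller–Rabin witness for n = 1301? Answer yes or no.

n − 1 = 1300 = 2^2 · 325, so s = 2 and d = 325.
x_0 = 654^325 mod 1301 = 1.
x_0 = 1, so 654 is not a witness.

no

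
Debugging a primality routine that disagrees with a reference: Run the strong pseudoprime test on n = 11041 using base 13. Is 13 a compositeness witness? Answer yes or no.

yes

n − 1 = 11040 = 2^5 · 345, so s = 5 and d = 345.
x_0 = 13^345 mod 11041 = 9822.
x_0 is neither 1 nor 11040, so continue squaring.
x_1 = 9822^2 mod 11041 = 6467.
x_2 = 6467^2 mod 11041 = 9822.
x_3 = 9822^2 mod 11041 = 6467.
x_4 = 6467^2 mod 11041 = 9822.
Reached i = s−1 = 4 without hitting −1: 13 is a Miller–Rabin witness and 11041 is composite.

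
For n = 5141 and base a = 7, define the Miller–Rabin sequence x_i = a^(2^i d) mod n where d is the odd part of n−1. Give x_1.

n − 1 = 5140 = 2^2 · 1285, so s = 2 and d = 1285.
Repeated squaring mod 5141: 7^1 ≡ 7, 7^2 ≡ 49, 7^4 ≡ 2401, 7^8 ≡ 1740, 7^16 ≡ 4692, 7^32 ≡ 1102, 7^64 ≡ 1128, 7^128 ≡ 2557, 7^256 ≡ 4038, 7^512 ≡ 3333, 7^1024 ≡ 4329.
1285 = 1024 + 256 + 4 + 1, so 7^1285 ≡ 4329·4038·2401·7 ≡ 3432 (mod 5141).
x_0 = 3432.
x_1 = 3432^2 mod 5141 = 593.

593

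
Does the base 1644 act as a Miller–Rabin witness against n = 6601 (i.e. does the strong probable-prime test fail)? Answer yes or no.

no

n − 1 = 6600 = 2^3 · 825, so s = 3 and d = 825.
x_0 = 1644^825 mod 6601 = 6600.
x_0 = 6600 ≡ −1, so 1644 is not a witness.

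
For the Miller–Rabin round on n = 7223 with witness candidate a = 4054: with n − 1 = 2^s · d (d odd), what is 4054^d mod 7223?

n − 1 = 7222 = 2^1 · 3611, so s = 1 and d = 3611.
By repeated squaring, 4054^3611 ≡ 3049 (mod 7223).

3049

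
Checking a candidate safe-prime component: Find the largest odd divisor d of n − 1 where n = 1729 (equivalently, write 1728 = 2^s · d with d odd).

Halving: 1728 → 864 → 432 → 216 → 108 → 54 → 27; 27 is odd.
So 1728 = 2^6 · 27.

27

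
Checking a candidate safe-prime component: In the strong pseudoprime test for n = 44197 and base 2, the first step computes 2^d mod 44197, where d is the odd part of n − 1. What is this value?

5144

n − 1 = 44196 = 2^2 · 11049, so s = 2 and d = 11049.
By repeated squaring, 2^11049 ≡ 5144 (mod 44197).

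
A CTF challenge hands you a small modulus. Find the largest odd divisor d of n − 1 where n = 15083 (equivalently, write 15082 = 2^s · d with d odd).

7541

Halving: 15082 → 7541; 7541 is odd.
So 15082 = 2^1 · 7541.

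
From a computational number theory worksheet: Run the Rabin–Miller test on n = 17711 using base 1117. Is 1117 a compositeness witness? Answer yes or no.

n − 1 = 17710 = 2^1 · 8855, so s = 1 and d = 8855.
x_0 = 1117^8855 mod 17711 = 9913.
x_0 ∉ {1, 17710} and s = 1, so 1117 is a Miller–Rabin witness and 17711 is composite.

yes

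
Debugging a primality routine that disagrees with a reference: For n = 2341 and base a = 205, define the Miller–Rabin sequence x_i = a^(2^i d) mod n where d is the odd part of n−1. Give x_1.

1

n − 1 = 2340 = 2^2 · 585, so s = 2 and d = 585.
x_0 = 205^585 mod 2341 = 1.
x_1 = 1^2 mod 2341 = 1.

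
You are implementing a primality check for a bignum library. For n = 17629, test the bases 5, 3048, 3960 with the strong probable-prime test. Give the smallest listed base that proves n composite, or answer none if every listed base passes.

5

n − 1 = 17628 = 2^2 · 4407, so s = 2 and d = 4407.
Base 5: x_0 = 5^4407 mod 17629 = 5348. x_0 is neither 1 nor 17628, so continue squaring. x_1 = 5348^2 mod 17629 = 6866. Reached i = s−1 = 1 without hitting −1: 5 is a Miller–Rabin witness and 17629 is composite.
Base 3048: x_0 = 3048^4407 mod 17629 = 9173. x_0 is neither 1 nor 17628, so continue squaring. x_1 = 9173^2 mod 17629 = 712. Reached i = s−1 = 1 without hitting −1: 3048 is a Miller–Rabin witness and 17629 is composite.
Base 3960: x_0 = 3960^4407 mod 17629 = 7462. x_0 is neither 1 nor 17628, so continue squaring. x_1 = 7462^2 mod 17629 = 9062. Reached i = s−1 = 1 without hitting −1: 3960 is a Miller–Rabin witness and 17629 is composite.
The smallest witness among the given bases is 5.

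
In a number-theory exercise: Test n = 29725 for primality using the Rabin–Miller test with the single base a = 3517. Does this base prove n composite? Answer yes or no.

n − 1 = 29724 = 2^2 · 7431, so s = 2 and d = 7431.
x_0 = 3517^7431 mod 29725 = 583.
x_0 is neither 1 nor 29724, so continue squaring.
x_1 = 583^2 mod 29725 = 12914.
Reached i = s−1 = 1 without hitting −1: 3517 is a Miller–Rabin witness and 29725 is composite.

yes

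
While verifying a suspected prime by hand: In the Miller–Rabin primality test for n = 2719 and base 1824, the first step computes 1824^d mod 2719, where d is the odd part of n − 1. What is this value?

2718

n − 1 = 2718 = 2^1 · 1359, so s = 1 and d = 1359.
1824^1359 mod 2719 = 2718.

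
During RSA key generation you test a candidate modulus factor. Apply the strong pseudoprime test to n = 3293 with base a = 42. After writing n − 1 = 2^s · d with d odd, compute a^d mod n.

n − 1 = 3292 = 2^2 · 823, so s = 2 and d = 823.
By repeated squaring, 42^823 ≡ 1504 (mod 3293).

1504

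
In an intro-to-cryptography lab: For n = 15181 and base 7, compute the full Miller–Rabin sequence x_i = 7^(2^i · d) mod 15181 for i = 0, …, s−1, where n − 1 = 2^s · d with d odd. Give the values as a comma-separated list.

3573, 14289

n − 1 = 15180 = 2^2 · 3795, so s = 2 and d = 3795.
x_0 = 7^3795 mod 15181 = 3573.
x_1 = 3573^2 mod 15181 = 14289.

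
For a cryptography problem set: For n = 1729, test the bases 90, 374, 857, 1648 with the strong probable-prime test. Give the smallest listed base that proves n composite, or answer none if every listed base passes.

n − 1 = 1728 = 2^6 · 27, so s = 6 and d = 27.
Base 90: x_0 = 90^27 mod 1729 = 1728. x_0 = 1728 ≡ −1, so 90 is not a witness.
Base 374: x_0 = 374^27 mod 1729 = 1728. x_0 = 1728 ≡ −1, so 374 is not a witness.
Base 857: x_0 = 857^27 mod 1729 = 1728. x_0 = 1728 ≡ −1, so 857 is not a witness.
Base 1648: x_0 = 1648^27 mod 1729 = 1728. x_0 = 1728 ≡ −1, so 1648 is not a witness.
No listed base is a witness for 1729.

none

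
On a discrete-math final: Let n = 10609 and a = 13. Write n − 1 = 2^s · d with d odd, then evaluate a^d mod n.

n − 1 = 10608 = 2^4 · 663, so s = 4 and d = 663.
13^663 mod 10609 = 8138.

8138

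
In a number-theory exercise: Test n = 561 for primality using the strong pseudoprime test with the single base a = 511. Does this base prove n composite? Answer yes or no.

n − 1 = 560 = 2^4 · 35, so s = 4 and d = 35.
x_0 = 511^35 mod 561 = 1.
x_0 = 1, so 511 is not a witness.

no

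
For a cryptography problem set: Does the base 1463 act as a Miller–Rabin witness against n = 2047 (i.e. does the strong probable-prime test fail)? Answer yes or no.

n − 1 = 2046 = 2^1 · 1023, so s = 1 and d = 1023.
x_0 = 1463^1023 mod 2047 = 1425.
x_0 ∉ {1, 2046} and s = 1, so 1463 is a Miller–Rabin witness and 2047 is composite.

yes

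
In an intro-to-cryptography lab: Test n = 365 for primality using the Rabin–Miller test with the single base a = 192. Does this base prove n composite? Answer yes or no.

no

n − 1 = 364 = 2^2 · 91, so s = 2 and d = 91.
x_0 = 192^91 mod 365 = 173.
x_0 is neither 1 nor 364, so continue squaring.
x_1 = 173^2 mod 365 = 364.
x_1 ≡ −1, so 192 is not a witness.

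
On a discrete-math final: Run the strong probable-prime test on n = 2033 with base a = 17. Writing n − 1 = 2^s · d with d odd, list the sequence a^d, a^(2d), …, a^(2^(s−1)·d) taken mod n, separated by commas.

359, 802, 776, 408

n − 1 = 2032 = 2^4 · 127, so s = 4 and d = 127.
x_0 = 17^127 mod 2033 = 359.
x_1 = 359^2 mod 2033 = 802.
x_2 = 802^2 mod 2033 = 776.
x_3 = 776^2 mod 2033 = 408.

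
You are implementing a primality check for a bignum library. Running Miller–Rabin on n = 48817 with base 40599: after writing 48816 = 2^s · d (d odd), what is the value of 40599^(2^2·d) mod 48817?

48816

n − 1 = 48816 = 2^4 · 3051, so s = 4 and d = 3051.
Repeated squaring mod 48817: 40599^1 ≡ 40599, 40599^2 ≡ 21613, 40599^4 ≡ 40713, 40599^8 ≡ 15951, 40599^16 ≡ 197, 40599^32 ≡ 38809, 40599^64 ≡ 36397, 40599^128 ≡ 43497, 40599^256 ≡ 37357, 40599^512 ≡ 13870, 40599^1024 ≡ 37920, 40599^2048 ≡ 21665.
3051 = 2048 + 512 + 256 + 128 + 64 + 32 + 8 + 2 + 1, so 40599^3051 ≡ 21665·13870·37357·43497·36397·38809·15951·21613·40599 ≡ 6897 (mod 48817).
x_0 = 6897.
x_1 = 6897^2 mod 48817 = 20851.
x_2 = 20851^2 mod 48817 = 48816.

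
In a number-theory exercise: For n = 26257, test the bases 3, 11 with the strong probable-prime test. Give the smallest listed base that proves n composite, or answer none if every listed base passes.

3

n − 1 = 26256 = 2^4 · 1641, so s = 4 and d = 1641.
Base 3: x_0 = 3^1641 mod 26257 = 10772. x_0 is neither 1 nor 26256, so continue squaring. x_1 = 10772^2 mod 26257 = 6301. x_2 = 6301^2 mod 26257 = 2017. x_3 = 2017^2 mod 26257 = 24711. Reached i = s−1 = 3 without hitting −1: 3 is a Miller–Rabin witness and 26257 is composite.
Base 11: x_0 = 11^1641 mod 26257 = 6413. x_0 is neither 1 nor 26256, so continue squaring. x_1 = 6413^2 mod 26257 = 8107. x_2 = 8107^2 mod 26257 = 2178. x_3 = 2178^2 mod 26257 = 17424. Reached i = s−1 = 3 without hitting −1: 11 is a Miller–Rabin witness and 26257 is composite.
The smallest witness among the given bases is 3.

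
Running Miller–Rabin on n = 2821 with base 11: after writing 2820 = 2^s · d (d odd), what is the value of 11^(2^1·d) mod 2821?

n − 1 = 2820 = 2^2 · 705, so s = 2 and d = 705.
x_0 = 11^705 mod 2821 = 1828.
x_1 = 1828^2 mod 2821 = 1520.

1520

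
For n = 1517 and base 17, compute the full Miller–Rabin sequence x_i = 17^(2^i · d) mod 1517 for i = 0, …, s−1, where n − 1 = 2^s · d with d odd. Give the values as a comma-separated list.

94, 1251

n − 1 = 1516 = 2^2 · 379, so s = 2 and d = 379.
x_0 = 17^379 mod 1517 = 94.
x_1 = 94^2 mod 1517 = 1251.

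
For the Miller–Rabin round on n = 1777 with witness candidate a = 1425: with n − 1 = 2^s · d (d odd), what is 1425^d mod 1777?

n − 1 = 1776 = 2^4 · 111, so s = 4 and d = 111.
1425^111 mod 1777 = 912.

912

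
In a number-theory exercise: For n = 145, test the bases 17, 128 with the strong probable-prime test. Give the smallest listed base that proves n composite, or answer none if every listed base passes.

none

n − 1 = 144 = 2^4 · 9, so s = 4 and d = 9.
Base 17: x_0 = 17^9 mod 145 = 17. x_0 is neither 1 nor 144, so continue squaring. x_1 = 17^2 mod 145 = 144. x_1 ≡ −1, so 17 is not a witness.
Base 128: x_0 = 128^9 mod 145 = 128. x_0 is neither 1 nor 144, so continue squaring. x_1 = 128^2 mod 145 = 144. x_1 ≡ −1, so 128 is not a witness.
No listed base is a witness for 145.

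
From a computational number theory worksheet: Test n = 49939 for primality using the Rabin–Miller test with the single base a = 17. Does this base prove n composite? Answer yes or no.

no

n − 1 = 49938 = 2^1 · 24969, so s = 1 and d = 24969.
Repeated squaring mod 49939: 17^1 ≡ 17, 17^2 ≡ 289, 17^4 ≡ 33582, 17^8 ≡ 28226, 17^16 ≡ 30209, 17^32 ≡ 48334, 17^64 ≡ 29136, 17^128 ≡ 43374, 17^256 ≡ 1868, 17^512 ≡ 43633, 17^1024 ≡ 14192, 17^2048 ≡ 8877, 17^4096 ≡ 47326, 17^8192 ≡ 36065, 17^16384 ≡ 22970.
24969 = 16384 + 8192 + 256 + 128 + 8 + 1, so 17^24969 ≡ 22970·36065·1868·43374·28226·17 ≡ 49938 (mod 49939).
x_0 = 17^24969 mod 49939 = 49938.
x_0 = 49938 ≡ −1, so 17 is not a witness.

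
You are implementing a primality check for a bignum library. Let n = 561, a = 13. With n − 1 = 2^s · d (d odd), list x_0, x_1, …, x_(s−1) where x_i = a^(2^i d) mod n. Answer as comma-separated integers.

208, 67, 1, 1

n − 1 = 560 = 2^4 · 35, so s = 4 and d = 35.
x_0 = 13^35 mod 561 = 208.
x_1 = 208^2 mod 561 = 67.
x_2 = 67^2 mod 561 = 1.
x_3 = 1^2 mod 561 = 1.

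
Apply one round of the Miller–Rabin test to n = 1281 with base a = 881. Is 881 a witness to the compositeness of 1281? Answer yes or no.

no

n − 1 = 1280 = 2^8 · 5, so s = 8 and d = 5.
x_0 = 881^5 mod 1281 = 1280.
x_0 = 1280 ≡ −1, so 881 is not a witness.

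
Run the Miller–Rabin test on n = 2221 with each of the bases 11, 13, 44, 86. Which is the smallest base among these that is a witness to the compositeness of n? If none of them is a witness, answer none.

n − 1 = 2220 = 2^2 · 555, so s = 2 and d = 555.
Base 11: x_0 = 11^555 mod 2221 = 1431. x_0 is neither 1 nor 2220, so continue squaring. x_1 = 1431^2 mod 2221 = 2220. x_1 ≡ −1, so 11 is not a witness.
Base 13: x_0 = 13^555 mod 2221 = 790. x_0 is neither 1 nor 2220, so continue squaring. x_1 = 790^2 mod 2221 = 2220. x_1 ≡ −1, so 13 is not a witness.
Base 44: x_0 = 44^555 mod 2221 = 790. x_0 is neither 1 nor 2220, so continue squaring. x_1 = 790^2 mod 2221 = 2220. x_1 ≡ −1, so 44 is not a witness.
Base 86: x_0 = 86^555 mod 2221 = 2220. x_0 = 2220 ≡ −1, so 86 is not a witness.
No listed base is a witness for 2221.

none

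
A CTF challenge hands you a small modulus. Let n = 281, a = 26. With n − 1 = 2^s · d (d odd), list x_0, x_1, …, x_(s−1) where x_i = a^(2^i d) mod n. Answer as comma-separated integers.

n − 1 = 280 = 2^3 · 35, so s = 3 and d = 35.
x_0 = 26^35 mod 281 = 221.
x_1 = 221^2 mod 281 = 228.
x_2 = 228^2 mod 281 = 280.

221, 228, 280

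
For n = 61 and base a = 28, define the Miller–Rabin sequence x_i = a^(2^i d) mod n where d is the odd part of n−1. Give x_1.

n − 1 = 60 = 2^2 · 15, so s = 2 and d = 15.
x_0 = 28^15 mod 61 = 50.
x_1 = 50^2 mod 61 = 60.

60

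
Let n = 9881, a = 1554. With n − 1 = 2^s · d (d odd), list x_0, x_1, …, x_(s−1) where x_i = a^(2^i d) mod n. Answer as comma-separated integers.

1559, 9636, 739

n − 1 = 9880 = 2^3 · 1235, so s = 3 and d = 1235.
x_0 = 1554^1235 mod 9881 = 1559.
x_1 = 1559^2 mod 9881 = 9636.
x_2 = 9636^2 mod 9881 = 739.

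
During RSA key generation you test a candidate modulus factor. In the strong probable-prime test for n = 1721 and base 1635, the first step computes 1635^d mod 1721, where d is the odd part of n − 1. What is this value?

n − 1 = 1720 = 2^3 · 215, so s = 3 and d = 215.
1635^215 mod 1721 = 1720.

1720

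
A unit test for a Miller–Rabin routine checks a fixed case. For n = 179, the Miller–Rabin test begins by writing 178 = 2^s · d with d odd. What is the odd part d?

89

Halving: 178 → 89; 89 is odd.
So 178 = 2^1 · 89.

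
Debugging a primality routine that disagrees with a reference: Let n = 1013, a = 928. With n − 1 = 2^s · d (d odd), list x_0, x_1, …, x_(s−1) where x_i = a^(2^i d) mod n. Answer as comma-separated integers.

1, 1

n − 1 = 1012 = 2^2 · 253, so s = 2 and d = 253.
x_0 = 928^253 mod 1013 = 1.
x_1 = 1^2 mod 1013 = 1.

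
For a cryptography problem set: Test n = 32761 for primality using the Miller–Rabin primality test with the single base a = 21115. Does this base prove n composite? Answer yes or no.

n − 1 = 32760 = 2^3 · 4095, so s = 3 and d = 4095.
Repeated squaring mod 32761: 21115^1 ≡ 21115, 21115^2 ≡ 31537, 21115^4 ≡ 23931, 21115^8 ≡ 30481, 21115^16 ≡ 22162, 21115^32 ≡ 1332, 21115^64 ≡ 5130, 21115^128 ≡ 9817, 21115^256 ≡ 23388, 21115^512 ≡ 20888, 21115^1024 ≡ 30307, 21115^2048 ≡ 26853.
4095 = 2048 + 1024 + 512 + 256 + 128 + 64 + 32 + 16 + 8 + 4 + 2 + 1, so 21115^4095 ≡ 26853·30307·20888·23388·9817·5130·1332·22162·30481·23931·31537·21115 ≡ 24796 (mod 32761).
x_0 = 21115^4095 mod 32761 = 24796.
x_0 is neither 1 nor 32760, so continue squaring.
x_1 = 24796^2 mod 32761 = 15929.
x_2 = 15929^2 mod 32761 = 31857.
Reached i = s−1 = 2 without hitting −1: 21115 is a Miller–Rabin witness and 32761 is composite.

yes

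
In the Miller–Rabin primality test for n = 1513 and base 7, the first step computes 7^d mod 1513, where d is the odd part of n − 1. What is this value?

567

n − 1 = 1512 = 2^3 · 189, so s = 3 and d = 189.
7^189 mod 1513 = 567.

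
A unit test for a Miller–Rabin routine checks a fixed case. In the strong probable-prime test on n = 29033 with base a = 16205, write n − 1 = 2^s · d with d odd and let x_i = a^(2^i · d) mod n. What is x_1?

29032

n − 1 = 29032 = 2^3 · 3629, so s = 3 and d = 3629.
Repeated squaring mod 29033: 16205^1 ≡ 16205, 16205^2 ≡ 27573, 16205^4 ≡ 12191, 16205^8 ≡ 554, 16205^16 ≡ 16586, 16205^32 ≡ 7721, 16205^64 ≡ 9092, 16205^128 ≡ 7513, 16205^256 ≡ 5017, 16205^512 ≡ 27711, 16205^1024 ≡ 5704, 16205^2048 ≡ 18656.
3629 = 2048 + 1024 + 512 + 32 + 8 + 4 + 1, so 16205^3629 ≡ 18656·5704·27711·7721·554·12191·16205 ≡ 14707 (mod 29033).
x_0 = 14707.
x_1 = 14707^2 mod 29033 = 29032.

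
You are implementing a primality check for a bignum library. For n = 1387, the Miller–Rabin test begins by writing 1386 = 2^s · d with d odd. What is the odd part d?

693

Halving: 1386 → 693; 693 is odd.
So 1386 = 2^1 · 693.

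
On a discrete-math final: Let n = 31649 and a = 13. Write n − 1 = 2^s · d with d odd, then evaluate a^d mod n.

n − 1 = 31648 = 2^5 · 989, so s = 5 and d = 989.
13^989 mod 31649 = 8696.

8696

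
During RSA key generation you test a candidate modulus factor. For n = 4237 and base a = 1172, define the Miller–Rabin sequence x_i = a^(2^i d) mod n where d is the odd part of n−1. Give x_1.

n − 1 = 4236 = 2^2 · 1059, so s = 2 and d = 1059.
x_0 = 1172^1059 mod 4237 = 1547.
x_1 = 1547^2 mod 4237 = 3541.

3541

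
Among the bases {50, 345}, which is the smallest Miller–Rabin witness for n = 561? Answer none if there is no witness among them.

n − 1 = 560 = 2^4 · 35, so s = 4 and d = 35.
Base 50: x_0 = 50^35 mod 561 = 560. x_0 = 560 ≡ −1, so 50 is not a witness.
Base 345: x_0 = 345^35 mod 561 = 210. x_0 is neither 1 nor 560, so continue squaring. x_1 = 210^2 mod 561 = 342. x_2 = 342^2 mod 561 = 276. x_3 = 276^2 mod 561 = 441. Reached i = s−1 = 3 without hitting −1: 345 is a Miller–Rabin witness and 561 is composite.
The smallest witness among the given bases is 345.

345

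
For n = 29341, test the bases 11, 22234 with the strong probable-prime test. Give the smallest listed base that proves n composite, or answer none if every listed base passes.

n − 1 = 29340 = 2^2 · 7335, so s = 2 and d = 7335.
Base 11: x_0 = 11^7335 mod 29341 = 1331. x_0 is neither 1 nor 29340, so continue squaring. x_1 = 1331^2 mod 29341 = 11101. Reached i = s−1 = 1 without hitting −1: 11 is a Miller–Rabin witness and 29341 is composite.
Base 22234: x_0 = 22234^7335 mod 29341 = 14468. x_0 is neither 1 nor 29340, so continue squaring. x_1 = 14468^2 mod 29341 = 4330. Reached i = s−1 = 1 without hitting −1: 22234 is a Miller–Rabin witness and 29341 is composite.
The smallest witness among the given bases is 11.

11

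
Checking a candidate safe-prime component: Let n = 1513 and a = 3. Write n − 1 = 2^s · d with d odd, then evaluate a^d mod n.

1134

n − 1 = 1512 = 2^3 · 189, so s = 3 and d = 189.
3^189 mod 1513 = 1134.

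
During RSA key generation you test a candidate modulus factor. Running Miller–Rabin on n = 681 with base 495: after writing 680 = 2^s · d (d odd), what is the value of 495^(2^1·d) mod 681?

n − 1 = 680 = 2^3 · 85, so s = 3 and d = 85.
Repeated squaring mod 681: 495^1 ≡ 495, 495^2 ≡ 546, 495^4 ≡ 519, 495^8 ≡ 366, 495^16 ≡ 480, 495^32 ≡ 222, 495^64 ≡ 252.
85 = 64 + 16 + 4 + 1, so 495^85 ≡ 252·480·519·495 ≡ 240 (mod 681).
x_0 = 240.
x_1 = 240^2 mod 681 = 396.

396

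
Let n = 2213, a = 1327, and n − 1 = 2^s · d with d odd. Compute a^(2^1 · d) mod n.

n − 1 = 2212 = 2^2 · 553, so s = 2 and d = 553.
Repeated squaring mod 2213: 1327^1 ≡ 1327, 1327^2 ≡ 1594, 1327^4 ≡ 312, 1327^8 ≡ 2185, 1327^16 ≡ 784, 1327^32 ≡ 1655, 1327^64 ≡ 1544, 1327^128 ≡ 535, 1327^256 ≡ 748, 1327^512 ≡ 1828.
553 = 512 + 32 + 8 + 1, so 1327^553 ≡ 1828·1655·2185·1327 ≡ 1130 (mod 2213).
x_0 = 1130.
x_1 = 1130^2 mod 2213 = 2212.

2212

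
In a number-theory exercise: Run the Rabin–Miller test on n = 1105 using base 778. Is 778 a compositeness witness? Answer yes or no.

no

n − 1 = 1104 = 2^4 · 69, so s = 4 and d = 69.
x_0 = 778^69 mod 1105 = 268.
x_0 is neither 1 nor 1104, so continue squaring.
x_1 = 268^2 mod 1105 = 1104.
x_1 ≡ −1, so 778 is not a witness.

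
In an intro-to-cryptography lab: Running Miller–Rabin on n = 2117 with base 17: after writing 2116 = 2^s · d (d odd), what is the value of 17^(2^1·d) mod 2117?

289

n − 1 = 2116 = 2^2 · 529, so s = 2 and d = 529.
Repeated squaring mod 2117: 17^1 ≡ 17, 17^2 ≡ 289, 17^4 ≡ 958, 17^8 ≡ 1103, 17^16 ≡ 1451, 17^32 ≡ 1103, 17^64 ≡ 1451, 17^128 ≡ 1103, 17^256 ≡ 1451, 17^512 ≡ 1103.
529 = 512 + 16 + 1, so 17^529 ≡ 1103·1451·17 ≡ 17 (mod 2117).
x_0 = 17.
x_1 = 17^2 mod 2117 = 289.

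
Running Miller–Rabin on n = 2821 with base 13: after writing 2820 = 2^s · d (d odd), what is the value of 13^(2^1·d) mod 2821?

n − 1 = 2820 = 2^2 · 705, so s = 2 and d = 705.
x_0 = 13^705 mod 2821 = 650.
x_1 = 650^2 mod 2821 = 2171.

2171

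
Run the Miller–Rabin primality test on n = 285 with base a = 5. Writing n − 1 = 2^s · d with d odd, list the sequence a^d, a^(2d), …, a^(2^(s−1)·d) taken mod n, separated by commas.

80, 130

n − 1 = 284 = 2^2 · 71, so s = 2 and d = 71.
x_0 = 5^71 mod 285 = 80.
x_1 = 80^2 mod 285 = 130.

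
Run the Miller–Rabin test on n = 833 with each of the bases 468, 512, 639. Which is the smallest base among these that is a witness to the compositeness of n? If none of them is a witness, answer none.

468

n − 1 = 832 = 2^6 · 13, so s = 6 and d = 13.
Base 468: x_0 = 468^13 mod 833 = 314. x_0 is neither 1 nor 832, so continue squaring. x_1 = 314^2 mod 833 = 302. x_2 = 302^2 mod 833 = 407. x_3 = 407^2 mod 833 = 715. x_4 = 715^2 mod 833 = 596. x_5 = 596^2 mod 833 = 358. Reached i = s−1 = 5 without hitting −1: 468 is a Miller–Rabin witness and 833 is composite.
Base 512: x_0 = 512^13 mod 833 = 372. x_0 is neither 1 nor 832, so continue squaring. x_1 = 372^2 mod 833 = 106. x_2 = 106^2 mod 833 = 407. x_3 = 407^2 mod 833 = 715. x_4 = 715^2 mod 833 = 596. x_5 = 596^2 mod 833 = 358. Reached i = s−1 = 5 without hitting −1: 512 is a Miller–Rabin witness and 833 is composite.
Base 639: x_0 = 639^13 mod 833 = 793. x_0 is neither 1 nor 832, so continue squaring. x_1 = 793^2 mod 833 = 767. x_2 = 767^2 mod 833 = 191. x_3 = 191^2 mod 833 = 662. x_4 = 662^2 mod 833 = 86. x_5 = 86^2 mod 833 = 732. Reached i = s−1 = 5 without hitting −1: 639 is a Miller–Rabin witness and 833 is composite.
The smallest witness among the given bases is 468.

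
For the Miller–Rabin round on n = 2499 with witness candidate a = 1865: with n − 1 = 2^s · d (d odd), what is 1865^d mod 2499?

n − 1 = 2498 = 2^1 · 1249, so s = 1 and d = 1249.
Repeated squaring mod 2499: 1865^1 ≡ 1865, 1865^2 ≡ 2116, 1865^4 ≡ 1747, 1865^8 ≡ 730, 1865^16 ≡ 613, 1865^32 ≡ 919, 1865^64 ≡ 2398, 1865^128 ≡ 205, 1865^256 ≡ 2041, 1865^512 ≡ 2347, 1865^1024 ≡ 613.
1249 = 1024 + 128 + 64 + 32 + 1, so 1865^1249 ≡ 613·205·2398·919·1865 ≡ 437 (mod 2499).

437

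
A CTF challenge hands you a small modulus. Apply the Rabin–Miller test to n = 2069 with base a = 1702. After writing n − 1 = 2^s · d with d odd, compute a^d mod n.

n − 1 = 2068 = 2^2 · 517, so s = 2 and d = 517.
1702^517 mod 2069 = 2068.

2068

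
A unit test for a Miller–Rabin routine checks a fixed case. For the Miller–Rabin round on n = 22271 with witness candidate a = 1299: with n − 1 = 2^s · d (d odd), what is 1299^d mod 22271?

22270

n − 1 = 22270 = 2^1 · 11135, so s = 1 and d = 11135.
1299^11135 mod 22271 = 22270.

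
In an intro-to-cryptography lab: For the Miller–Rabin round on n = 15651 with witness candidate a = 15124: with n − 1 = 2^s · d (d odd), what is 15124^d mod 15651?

n − 1 = 15650 = 2^1 · 7825, so s = 1 and d = 7825.
15124^7825 mod 15651 = 580.

580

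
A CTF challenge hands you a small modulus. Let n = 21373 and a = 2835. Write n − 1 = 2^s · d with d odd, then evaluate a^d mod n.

n − 1 = 21372 = 2^2 · 5343, so s = 2 and d = 5343.
2835^5343 mod 21373 = 17496.

17496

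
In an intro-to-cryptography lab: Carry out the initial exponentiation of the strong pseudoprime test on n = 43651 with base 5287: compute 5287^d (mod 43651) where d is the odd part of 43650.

43650

n − 1 = 43650 = 2^1 · 21825, so s = 1 and d = 21825.
Repeated squaring mod 43651: 5287^1 ≡ 5287, 5287^2 ≡ 15729, 5287^4 ≡ 31224, 5287^8 ≡ 36742, 5287^16 ≡ 23738, 5287^32 ≡ 1885, 5287^64 ≡ 17494, 5287^128 ≡ 2875, 5287^256 ≡ 15586, 5287^512 ≡ 5581, 5287^1024 ≡ 24398, 5287^2048 ≡ 37368, 5287^4096 ≡ 15585, 5287^8192 ≡ 18061, 5287^16384 ≡ 39449.
21825 = 16384 + 4096 + 1024 + 256 + 64 + 1, so 5287^21825 ≡ 39449·15585·24398·15586·17494·5287 ≡ 43650 (mod 43651).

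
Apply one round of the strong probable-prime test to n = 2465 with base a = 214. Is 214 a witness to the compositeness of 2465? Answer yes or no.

n − 1 = 2464 = 2^5 · 77, so s = 5 and d = 77.
x_0 = 214^77 mod 2465 = 249.
x_0 is neither 1 nor 2464, so continue squaring.
x_1 = 249^2 mod 2465 = 376.
x_2 = 376^2 mod 2465 = 871.
x_3 = 871^2 mod 2465 = 1886.
x_4 = 1886^2 mod 2465 = 1.
x_4 = 1 but x_3 ≠ ±1, a nontrivial square root of 1 — 214 is a witness and 2465 is composite.

yes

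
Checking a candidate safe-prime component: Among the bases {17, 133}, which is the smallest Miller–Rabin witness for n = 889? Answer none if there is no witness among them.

17

n − 1 = 888 = 2^3 · 111, so s = 3 and d = 111.
Base 17: x_0 = 17^111 mod 889 = 174. x_0 is neither 1 nor 888, so continue squaring. x_1 = 174^2 mod 889 = 50. x_2 = 50^2 mod 889 = 722. Reached i = s−1 = 2 without hitting −1: 17 is a Miller–Rabin witness and 889 is composite.
Base 133: x_0 = 133^111 mod 889 = 686. x_0 is neither 1 nor 888, so continue squaring. x_1 = 686^2 mod 889 = 315. x_2 = 315^2 mod 889 = 546. Reached i = s−1 = 2 without hitting −1: 133 is a Miller–Rabin witness and 889 is composite.
The smallest witness among the given bases is 17.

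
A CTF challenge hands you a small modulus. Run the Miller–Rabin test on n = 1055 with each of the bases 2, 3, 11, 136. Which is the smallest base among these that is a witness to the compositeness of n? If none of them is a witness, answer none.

2

n − 1 = 1054 = 2^1 · 527, so s = 1 and d = 527.
Base 2: x_0 = 2^527 mod 1055 = 418. x_0 ∉ {1, 1054} and s = 1, so 2 is a Miller–Rabin witness and 1055 is composite.
Base 3: x_0 = 3^527 mod 1055 = 202. x_0 ∉ {1, 1054} and s = 1, so 3 is a Miller–Rabin witness and 1055 is composite.
Base 11: x_0 = 11^527 mod 1055 = 121. x_0 ∉ {1, 1054} and s = 1, so 11 is a Miller–Rabin witness and 1055 is composite.
Base 136: x_0 = 136^527 mod 1055 = 561. x_0 ∉ {1, 1054} and s = 1, so 136 is a Miller–Rabin witness and 1055 is composite.
The smallest witness among the given bases is 2.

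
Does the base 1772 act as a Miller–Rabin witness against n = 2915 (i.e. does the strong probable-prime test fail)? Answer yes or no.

yes

n − 1 = 2914 = 2^1 · 1457, so s = 1 and d = 1457.
x_0 = 1772^1457 mod 2915 = 1772.
x_0 ∉ {1, 2914} and s = 1, so 1772 is a Miller–Rabin witness and 2915 is composite.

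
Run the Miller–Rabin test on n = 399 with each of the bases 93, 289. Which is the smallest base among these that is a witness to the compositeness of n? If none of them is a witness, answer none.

93

n − 1 = 398 = 2^1 · 199, so s = 1 and d = 199.
Base 93: x_0 = 93^199 mod 399 = 93. x_0 ∉ {1, 398} and s = 1, so 93 is a Miller–Rabin witness and 399 is composite.
Base 289: x_0 = 289^199 mod 399 = 289. x_0 ∉ {1, 398} and s = 1, so 289 is a Miller–Rabin witness and 399 is composite.
The smallest witness among the given bases is 93.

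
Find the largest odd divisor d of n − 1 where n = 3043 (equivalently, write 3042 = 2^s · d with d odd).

Halving: 3042 → 1521; 1521 is odd.
So 3042 = 2^1 · 1521.

1521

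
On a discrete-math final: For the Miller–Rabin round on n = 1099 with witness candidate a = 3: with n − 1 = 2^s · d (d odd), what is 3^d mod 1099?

27

n − 1 = 1098 = 2^1 · 549, so s = 1 and d = 549.
3^549 mod 1099 = 27.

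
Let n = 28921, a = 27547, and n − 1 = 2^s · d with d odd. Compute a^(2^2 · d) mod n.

28920

n − 1 = 28920 = 2^3 · 3615, so s = 3 and d = 3615.
x_0 = 27547^3615 mod 28921 = 7040.
x_1 = 7040^2 mod 28921 = 19927.
x_2 = 19927^2 mod 28921 = 28920.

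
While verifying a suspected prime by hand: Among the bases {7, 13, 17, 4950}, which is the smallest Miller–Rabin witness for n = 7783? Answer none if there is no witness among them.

n − 1 = 7782 = 2^1 · 3891, so s = 1 and d = 3891.
Base 7: x_0 = 7^3891 mod 7783 = 343. x_0 ∉ {1, 7782} and s = 1, so 7 is a Miller–Rabin witness and 7783 is composite.
Base 13: x_0 = 13^3891 mod 7783 = 145. x_0 ∉ {1, 7782} and s = 1, so 13 is a Miller–Rabin witness and 7783 is composite.
Base 17: x_0 = 17^3891 mod 7783 = 207. x_0 ∉ {1, 7782} and s = 1, so 17 is a Miller–Rabin witness and 7783 is composite.
Base 4950: x_0 = 4950^3891 mod 7783 = 5617. x_0 ∉ {1, 7782} and s = 1, so 4950 is a Miller–Rabin witness and 7783 is composite.
The smallest witness among the given bases is 7.

7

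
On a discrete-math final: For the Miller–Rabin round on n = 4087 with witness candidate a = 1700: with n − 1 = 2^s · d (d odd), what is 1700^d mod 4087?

n − 1 = 4086 = 2^1 · 2043, so s = 1 and d = 2043.
By repeated squaring, 1700^2043 ≡ 3575 (mod 4087).

3575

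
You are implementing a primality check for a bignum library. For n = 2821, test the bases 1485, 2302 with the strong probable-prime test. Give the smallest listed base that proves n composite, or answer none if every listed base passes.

n − 1 = 2820 = 2^2 · 705, so s = 2 and d = 705.
Base 1485: x_0 = 1485^705 mod 2821 = 1. x_0 = 1, so 1485 is not a witness.
Base 2302: x_0 = 2302^705 mod 2821 = 1210. x_0 is neither 1 nor 2820, so continue squaring. x_1 = 1210^2 mod 2821 = 1. x_1 = 1 but x_0 ≠ ±1, a nontrivial square root of 1 — 2302 is a witness and 2821 is composite.
The smallest witness among the given bases is 2302.

2302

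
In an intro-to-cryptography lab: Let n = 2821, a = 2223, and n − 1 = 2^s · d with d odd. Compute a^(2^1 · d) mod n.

2171

n − 1 = 2820 = 2^2 · 705, so s = 2 and d = 705.
x_0 = 2223^705 mod 2821 = 2262.
x_1 = 2262^2 mod 2821 = 2171.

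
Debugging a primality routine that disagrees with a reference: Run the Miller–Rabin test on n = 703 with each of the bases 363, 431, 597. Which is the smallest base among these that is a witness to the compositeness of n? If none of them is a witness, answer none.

431

n − 1 = 702 = 2^1 · 351, so s = 1 and d = 351.
Base 363: x_0 = 363^351 mod 703 = 702. x_0 = 702 ≡ −1, so 363 is not a witness.
Base 431: x_0 = 431^351 mod 703 = 265. x_0 ∉ {1, 702} and s = 1, so 431 is a Miller–Rabin witness and 703 is composite.
Base 597: x_0 = 597^351 mod 703 = 512. x_0 ∉ {1, 702} and s = 1, so 597 is a Miller–Rabin witness and 703 is composite.
The smallest witness among the given bases is 431.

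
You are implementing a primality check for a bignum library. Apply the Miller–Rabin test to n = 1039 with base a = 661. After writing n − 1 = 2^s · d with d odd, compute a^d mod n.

1

n − 1 = 1038 = 2^1 · 519, so s = 1 and d = 519.
661^519 mod 1039 = 1.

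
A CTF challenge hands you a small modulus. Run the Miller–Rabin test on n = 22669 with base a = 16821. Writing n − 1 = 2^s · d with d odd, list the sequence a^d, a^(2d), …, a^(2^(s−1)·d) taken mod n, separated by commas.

22668, 1

n − 1 = 22668 = 2^2 · 5667, so s = 2 and d = 5667.
x_0 = 16821^5667 mod 22669 = 22668.
x_1 = 22668^2 mod 22669 = 1.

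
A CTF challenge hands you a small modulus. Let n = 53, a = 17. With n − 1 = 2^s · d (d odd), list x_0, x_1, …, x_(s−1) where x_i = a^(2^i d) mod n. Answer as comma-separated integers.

52, 1

n − 1 = 52 = 2^2 · 13, so s = 2 and d = 13.
x_0 = 17^13 mod 53 = 52.
x_1 = 52^2 mod 53 = 1.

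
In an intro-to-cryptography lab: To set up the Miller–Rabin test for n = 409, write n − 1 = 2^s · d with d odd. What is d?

51

Halving: 408 → 204 → 102 → 51; 51 is odd.
So 408 = 2^3 · 51.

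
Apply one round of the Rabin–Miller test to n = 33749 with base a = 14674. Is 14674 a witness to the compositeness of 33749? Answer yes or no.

n − 1 = 33748 = 2^2 · 8437, so s = 2 and d = 8437.
x_0 = 14674^8437 mod 33749 = 9457.
x_0 is neither 1 nor 33748, so continue squaring.
x_1 = 9457^2 mod 33749 = 33748.
x_1 ≡ −1, so 14674 is not a witness.

no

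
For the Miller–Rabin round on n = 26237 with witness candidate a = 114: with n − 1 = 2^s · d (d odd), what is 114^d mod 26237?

26236

n − 1 = 26236 = 2^2 · 6559, so s = 2 and d = 6559.
Repeated squaring mod 26237: 114^1 ≡ 114, 114^2 ≡ 12996, 114^4 ≡ 8447, 114^8 ≡ 13406, 114^16 ≡ 23623, 114^32 ≡ 11376, 114^64 ≡ 12492, 114^128 ≡ 18625, 114^256 ≡ 11248, 114^512 ≡ 2690, 114^1024 ≡ 20925, 114^2048 ≡ 12569, 114^4096 ≡ 6784.
6559 = 4096 + 2048 + 256 + 128 + 16 + 8 + 4 + 2 + 1, so 114^6559 ≡ 6784·12569·11248·18625·23623·13406·8447·12996·114 ≡ 26236 (mod 26237).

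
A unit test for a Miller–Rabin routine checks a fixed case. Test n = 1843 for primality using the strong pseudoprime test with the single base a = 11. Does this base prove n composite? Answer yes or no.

yes

n − 1 = 1842 = 2^1 · 921, so s = 1 and d = 921.
x_0 = 11^921 mod 1843 = 590.
x_0 ∉ {1, 1842} and s = 1, so 11 is a Miller–Rabin witness and 1843 is composite.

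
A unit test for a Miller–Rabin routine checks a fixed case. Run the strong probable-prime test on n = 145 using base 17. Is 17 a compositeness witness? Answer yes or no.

no

n − 1 = 144 = 2^4 · 9, so s = 4 and d = 9.
x_0 = 17^9 mod 145 = 17.
x_0 is neither 1 nor 144, so continue squaring.
x_1 = 17^2 mod 145 = 144.
x_1 ≡ −1, so 17 is not a witness.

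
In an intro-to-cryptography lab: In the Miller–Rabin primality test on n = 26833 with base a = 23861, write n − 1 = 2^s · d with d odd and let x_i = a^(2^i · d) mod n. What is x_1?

26832

n − 1 = 26832 = 2^4 · 1677, so s = 4 and d = 1677.
Repeated squaring mod 26833: 23861^1 ≡ 23861, 23861^2 ≡ 4727, 23861^4 ≡ 19473, 23861^8 ≡ 20606, 23861^16 ≡ 1844, 23861^32 ≡ 19378, 23861^64 ≡ 5882, 23861^128 ≡ 10187, 23861^256 ≡ 11758, 23861^512 ≡ 6948, 23861^1024 ≡ 2137.
1677 = 1024 + 512 + 128 + 8 + 4 + 1, so 23861^1677 ≡ 2137·6948·10187·20606·19473·23861 ≡ 16873 (mod 26833).
x_0 = 16873.
x_1 = 16873^2 mod 26833 = 26832.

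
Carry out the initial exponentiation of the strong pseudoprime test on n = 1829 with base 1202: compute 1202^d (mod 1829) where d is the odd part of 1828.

n − 1 = 1828 = 2^2 · 457, so s = 2 and d = 457.
Repeated squaring mod 1829: 1202^1 ≡ 1202, 1202^2 ≡ 1723, 1202^4 ≡ 262, 1202^8 ≡ 971, 1202^16 ≡ 906, 1202^32 ≡ 1444, 1202^64 ≡ 76, 1202^128 ≡ 289, 1202^256 ≡ 1216.
457 = 256 + 128 + 64 + 8 + 1, so 1202^457 ≡ 1216·289·76·971·1202 ≡ 3 (mod 1829).

3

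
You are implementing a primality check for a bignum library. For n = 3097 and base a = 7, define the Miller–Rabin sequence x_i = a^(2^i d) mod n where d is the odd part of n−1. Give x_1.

n − 1 = 3096 = 2^3 · 387, so s = 3 and d = 387.
x_0 = 7^387 mod 3097 = 2718.
x_1 = 2718^2 mod 3097 = 1179.

1179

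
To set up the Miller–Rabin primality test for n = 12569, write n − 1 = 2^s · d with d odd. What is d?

Halving: 12568 → 6284 → 3142 → 1571; 1571 is odd.
So 12568 = 2^3 · 1571.

1571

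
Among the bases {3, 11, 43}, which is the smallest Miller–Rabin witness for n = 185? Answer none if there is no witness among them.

3

n − 1 = 184 = 2^3 · 23, so s = 3 and d = 23.
Base 3: x_0 = 3^23 mod 185 = 132. x_0 is neither 1 nor 184, so continue squaring. x_1 = 132^2 mod 185 = 34. x_2 = 34^2 mod 185 = 46. Reached i = s−1 = 2 without hitting −1: 3 is a Miller–Rabin witness and 185 is composite.
Base 11: x_0 = 11^23 mod 185 = 101. x_0 is neither 1 nor 184, so continue squaring. x_1 = 101^2 mod 185 = 26. x_2 = 26^2 mod 185 = 121. Reached i = s−1 = 2 without hitting −1: 11 is a Miller–Rabin witness and 185 is composite.
Base 43: x_0 = 43^23 mod 185 = 142. x_0 is neither 1 nor 184, so continue squaring. x_1 = 142^2 mod 185 = 184. x_1 ≡ −1, so 43 is not a witness.
The smallest witness among the given bases is 3.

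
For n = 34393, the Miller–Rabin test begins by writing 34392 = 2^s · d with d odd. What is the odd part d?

4299

Halving: 34392 → 17196 → 8598 → 4299; 4299 is odd.
So 34392 = 2^3 · 4299.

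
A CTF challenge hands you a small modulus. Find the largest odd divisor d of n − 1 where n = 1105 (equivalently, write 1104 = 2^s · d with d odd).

69

Halving: 1104 → 552 → 276 → 138 → 69; 69 is odd.
So 1104 = 2^4 · 69.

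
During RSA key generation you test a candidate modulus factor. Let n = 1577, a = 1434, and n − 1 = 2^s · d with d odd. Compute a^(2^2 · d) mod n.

453

n − 1 = 1576 = 2^3 · 197, so s = 3 and d = 197.
Repeated squaring mod 1577: 1434^1 ≡ 1434, 1434^2 ≡ 1525, 1434^4 ≡ 1127, 1434^8 ≡ 644, 1434^16 ≡ 1562, 1434^32 ≡ 225, 1434^64 ≡ 161, 1434^128 ≡ 689.
197 = 128 + 64 + 4 + 1, so 1434^197 ≡ 689·161·1127·1434 ≡ 112 (mod 1577).
x_0 = 112.
x_1 = 112^2 mod 1577 = 1505.
x_2 = 1505^2 mod 1577 = 453.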